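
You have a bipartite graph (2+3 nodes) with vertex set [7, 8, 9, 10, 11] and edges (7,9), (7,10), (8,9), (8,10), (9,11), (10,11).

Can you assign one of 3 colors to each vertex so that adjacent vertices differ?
Yes, G is 3-colorable

A valid 3-coloring: color 1: [9, 10]; color 2: [7, 8, 11].
(χ(G) = 2 ≤ 3.)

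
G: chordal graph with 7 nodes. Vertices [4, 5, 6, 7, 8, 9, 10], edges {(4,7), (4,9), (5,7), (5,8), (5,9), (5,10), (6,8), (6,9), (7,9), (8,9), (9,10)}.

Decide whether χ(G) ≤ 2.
No, G is not 2-colorable

The clique on vertices [4, 7, 9] has size 3 > 2, so it alone needs 3 colors.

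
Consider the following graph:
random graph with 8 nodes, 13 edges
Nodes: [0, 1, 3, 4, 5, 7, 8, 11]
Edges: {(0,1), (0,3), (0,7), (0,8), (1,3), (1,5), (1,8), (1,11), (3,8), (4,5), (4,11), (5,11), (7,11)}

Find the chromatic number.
χ(G) = 4

Clique number ω(G) = 4 (lower bound: χ ≥ ω).
The clique on [0, 1, 3, 8] has size 4, forcing χ ≥ 4, and the coloring below uses 4 colors, so χ(G) = 4.
A valid 4-coloring: color 1: [1, 4, 7]; color 2: [0, 11]; color 3: [5, 8]; color 4: [3].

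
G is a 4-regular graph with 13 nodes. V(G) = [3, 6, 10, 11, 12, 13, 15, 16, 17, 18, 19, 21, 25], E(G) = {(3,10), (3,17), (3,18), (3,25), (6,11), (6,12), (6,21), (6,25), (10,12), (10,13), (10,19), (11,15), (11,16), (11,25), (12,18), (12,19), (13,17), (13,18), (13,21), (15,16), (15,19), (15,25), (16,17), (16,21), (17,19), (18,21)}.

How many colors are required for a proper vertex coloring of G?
Clique number ω(G) = 3 (lower bound: χ ≥ ω).
The clique on [6, 11, 25] has size 3, forcing χ ≥ 3, and the coloring below uses 3 colors, so χ(G) = 3.
A valid 3-coloring: color 1: [6, 10, 15, 17, 18]; color 2: [3, 11, 19, 21]; color 3: [12, 13, 16, 25].

χ(G) = 3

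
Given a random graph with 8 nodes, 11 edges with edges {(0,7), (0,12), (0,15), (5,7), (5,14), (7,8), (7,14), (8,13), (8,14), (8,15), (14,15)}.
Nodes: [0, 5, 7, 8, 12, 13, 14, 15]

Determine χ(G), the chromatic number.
Clique number ω(G) = 3 (lower bound: χ ≥ ω).
The clique on [8, 14, 15] has size 3, forcing χ ≥ 3, and the coloring below uses 3 colors, so χ(G) = 3.
A valid 3-coloring: color 1: [0, 13, 14]; color 2: [7, 12, 15]; color 3: [5, 8].

χ(G) = 3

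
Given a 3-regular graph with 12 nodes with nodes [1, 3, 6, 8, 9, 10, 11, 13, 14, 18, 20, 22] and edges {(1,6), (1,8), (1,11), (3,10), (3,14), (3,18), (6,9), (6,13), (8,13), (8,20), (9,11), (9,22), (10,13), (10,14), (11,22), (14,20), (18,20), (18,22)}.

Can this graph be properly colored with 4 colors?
Yes, G is 4-colorable

A valid 4-coloring: color 1: [1, 9, 13, 14, 18]; color 2: [3, 6, 8, 11]; color 3: [10, 20, 22].
(χ(G) = 3 ≤ 4.)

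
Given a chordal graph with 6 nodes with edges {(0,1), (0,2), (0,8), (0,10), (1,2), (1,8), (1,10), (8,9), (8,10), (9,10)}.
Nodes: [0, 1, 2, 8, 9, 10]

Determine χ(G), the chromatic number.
χ(G) = 4

Clique number ω(G) = 4 (lower bound: χ ≥ ω).
The clique on [0, 1, 8, 10] has size 4, forcing χ ≥ 4, and the coloring below uses 4 colors, so χ(G) = 4.
A valid 4-coloring: color 1: [2, 10]; color 2: [0, 9]; color 3: [1]; color 4: [8].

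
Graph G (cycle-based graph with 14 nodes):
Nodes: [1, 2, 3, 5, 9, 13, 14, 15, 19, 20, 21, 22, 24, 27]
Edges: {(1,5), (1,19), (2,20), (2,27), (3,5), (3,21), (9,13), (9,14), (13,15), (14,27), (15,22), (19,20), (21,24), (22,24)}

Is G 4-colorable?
Yes, G is 4-colorable

A valid 4-coloring: color 1: [1, 3, 9, 15, 20, 24, 27]; color 2: [2, 5, 13, 14, 19, 21, 22].
(χ(G) = 2 ≤ 4.)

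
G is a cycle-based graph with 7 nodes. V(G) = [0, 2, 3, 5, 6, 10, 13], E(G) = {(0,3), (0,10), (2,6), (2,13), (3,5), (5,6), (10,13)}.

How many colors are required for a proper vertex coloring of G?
Clique number ω(G) = 2 (lower bound: χ ≥ ω).
Odd cycle [6, 5, 3, 0, 10, 13, 2] needs 3 colors (χ ≥ 3).
The coloring below uses 3 colors, so χ(G) = 3.
A valid 3-coloring: color 1: [3, 6, 13]; color 2: [0, 2, 5]; color 3: [10].

χ(G) = 3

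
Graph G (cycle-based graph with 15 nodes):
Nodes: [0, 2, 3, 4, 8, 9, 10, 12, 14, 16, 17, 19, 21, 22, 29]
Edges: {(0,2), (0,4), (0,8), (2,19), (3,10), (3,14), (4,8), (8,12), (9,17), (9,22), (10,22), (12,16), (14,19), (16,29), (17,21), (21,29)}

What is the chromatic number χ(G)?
χ(G) = 3

Clique number ω(G) = 3 (lower bound: χ ≥ ω).
The clique on [0, 4, 8] has size 3, forcing χ ≥ 3, and the coloring below uses 3 colors, so χ(G) = 3.
A valid 3-coloring: color 1: [0, 3, 12, 17, 19, 22, 29]; color 2: [2, 8, 9, 10, 14, 16, 21]; color 3: [4].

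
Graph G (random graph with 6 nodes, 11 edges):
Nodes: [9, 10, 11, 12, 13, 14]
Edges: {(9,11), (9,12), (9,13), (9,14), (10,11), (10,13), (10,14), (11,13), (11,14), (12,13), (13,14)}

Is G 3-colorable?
No, G is not 3-colorable

The clique on vertices [9, 11, 13, 14] has size 4 > 3, so it alone needs 4 colors.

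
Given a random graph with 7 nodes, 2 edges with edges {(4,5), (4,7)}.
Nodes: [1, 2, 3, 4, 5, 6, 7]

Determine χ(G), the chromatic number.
χ(G) = 2

Clique number ω(G) = 2 (lower bound: χ ≥ ω).
The graph is bipartite (no odd cycle), so 2 colors suffice: χ(G) = 2.
A valid 2-coloring: color 1: [1, 2, 3, 4, 6]; color 2: [5, 7].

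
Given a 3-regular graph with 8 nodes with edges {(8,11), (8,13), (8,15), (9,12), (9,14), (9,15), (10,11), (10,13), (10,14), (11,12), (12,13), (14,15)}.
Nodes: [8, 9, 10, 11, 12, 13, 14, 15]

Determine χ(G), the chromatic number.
χ(G) = 3

Clique number ω(G) = 3 (lower bound: χ ≥ ω).
The clique on [9, 14, 15] has size 3, forcing χ ≥ 3, and the coloring below uses 3 colors, so χ(G) = 3.
A valid 3-coloring: color 1: [10, 12, 15]; color 2: [9, 11, 13]; color 3: [8, 14].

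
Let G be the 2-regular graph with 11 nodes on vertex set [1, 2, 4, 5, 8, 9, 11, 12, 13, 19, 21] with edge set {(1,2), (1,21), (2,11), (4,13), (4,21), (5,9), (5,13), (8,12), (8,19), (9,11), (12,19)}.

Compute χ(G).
Clique number ω(G) = 3 (lower bound: χ ≥ ω).
The clique on [8, 12, 19] has size 3, forcing χ ≥ 3, and the coloring below uses 3 colors, so χ(G) = 3.
A valid 3-coloring: color 1: [2, 8, 9, 13, 21]; color 2: [1, 4, 5, 11, 12]; color 3: [19].

χ(G) = 3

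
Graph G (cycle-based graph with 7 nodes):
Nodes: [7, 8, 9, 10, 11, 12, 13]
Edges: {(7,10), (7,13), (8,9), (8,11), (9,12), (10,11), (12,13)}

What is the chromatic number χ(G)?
χ(G) = 3

Clique number ω(G) = 2 (lower bound: χ ≥ ω).
Odd cycle [8, 11, 10, 7, 13, 12, 9] needs 3 colors (χ ≥ 3).
The coloring below uses 3 colors, so χ(G) = 3.
A valid 3-coloring: color 1: [8, 10, 12]; color 2: [7, 9, 11]; color 3: [13].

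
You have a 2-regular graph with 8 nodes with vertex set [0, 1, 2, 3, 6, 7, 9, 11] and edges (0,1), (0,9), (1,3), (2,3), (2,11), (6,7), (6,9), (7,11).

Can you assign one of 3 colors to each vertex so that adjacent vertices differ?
Yes, G is 3-colorable

A valid 3-coloring: color 1: [1, 2, 7, 9]; color 2: [0, 3, 6, 11].
(χ(G) = 2 ≤ 3.)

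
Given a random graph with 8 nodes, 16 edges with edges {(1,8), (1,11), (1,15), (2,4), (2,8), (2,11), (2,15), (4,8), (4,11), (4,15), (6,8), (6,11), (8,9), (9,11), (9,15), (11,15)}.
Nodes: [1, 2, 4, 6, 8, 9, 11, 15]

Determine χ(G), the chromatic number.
χ(G) = 4

Clique number ω(G) = 4 (lower bound: χ ≥ ω).
The clique on [2, 4, 11, 15] has size 4, forcing χ ≥ 4, and the coloring below uses 4 colors, so χ(G) = 4.
A valid 4-coloring: color 1: [8, 11]; color 2: [6, 15]; color 3: [1, 2, 9]; color 4: [4].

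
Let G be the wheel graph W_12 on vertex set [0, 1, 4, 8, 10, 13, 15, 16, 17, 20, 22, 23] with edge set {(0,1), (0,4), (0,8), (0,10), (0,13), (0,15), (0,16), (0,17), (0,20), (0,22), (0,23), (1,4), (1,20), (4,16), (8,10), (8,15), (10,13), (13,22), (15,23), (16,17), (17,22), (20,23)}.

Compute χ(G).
χ(G) = 4

Clique number ω(G) = 3 (lower bound: χ ≥ ω).
Odd cycle [22, 13, 10, 8, 15, 23, 20, 1, 4, 16, 17] needs 3 colors (χ ≥ 3).
Vertex 0 is adjacent to every vertex of [1, 4, 8, 10, 13, 15, 16, 17, 20, 22, 23], which already need 3 colors among themselves, so 0 needs a new color (χ ≥ 4).
The coloring below uses 4 colors, so χ(G) = 4.
A valid 4-coloring: color 1: [0]; color 2: [10, 15, 16, 20, 22]; color 3: [1, 8, 13, 17, 23]; color 4: [4].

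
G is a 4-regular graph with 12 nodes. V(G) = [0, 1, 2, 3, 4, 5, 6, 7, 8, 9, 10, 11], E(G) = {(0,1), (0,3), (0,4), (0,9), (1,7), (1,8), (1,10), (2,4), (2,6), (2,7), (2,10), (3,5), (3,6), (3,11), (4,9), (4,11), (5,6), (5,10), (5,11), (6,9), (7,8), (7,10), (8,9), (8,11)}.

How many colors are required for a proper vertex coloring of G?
Clique number ω(G) = 3 (lower bound: χ ≥ ω).
The clique on [0, 4, 9] has size 3, forcing χ ≥ 3, and the coloring below uses 3 colors, so χ(G) = 3.
A valid 3-coloring: color 1: [1, 2, 5, 9]; color 2: [0, 6, 7, 11]; color 3: [3, 4, 8, 10].

χ(G) = 3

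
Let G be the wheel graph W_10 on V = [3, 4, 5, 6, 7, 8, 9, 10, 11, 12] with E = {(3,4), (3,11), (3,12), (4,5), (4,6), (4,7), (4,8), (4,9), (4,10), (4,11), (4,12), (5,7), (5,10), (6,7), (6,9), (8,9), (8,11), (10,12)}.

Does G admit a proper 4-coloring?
Yes, G is 4-colorable

A valid 4-coloring: color 1: [4]; color 2: [5, 9, 11, 12]; color 3: [3, 7, 8, 10]; color 4: [6].
(χ(G) = 4 ≤ 4.)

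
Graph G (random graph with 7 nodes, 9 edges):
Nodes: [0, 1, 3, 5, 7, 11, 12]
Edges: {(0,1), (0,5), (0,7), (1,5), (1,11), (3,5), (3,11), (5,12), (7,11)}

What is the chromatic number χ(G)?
χ(G) = 3

Clique number ω(G) = 3 (lower bound: χ ≥ ω).
The clique on [0, 1, 5] has size 3, forcing χ ≥ 3, and the coloring below uses 3 colors, so χ(G) = 3.
A valid 3-coloring: color 1: [5, 11]; color 2: [1, 3, 7, 12]; color 3: [0].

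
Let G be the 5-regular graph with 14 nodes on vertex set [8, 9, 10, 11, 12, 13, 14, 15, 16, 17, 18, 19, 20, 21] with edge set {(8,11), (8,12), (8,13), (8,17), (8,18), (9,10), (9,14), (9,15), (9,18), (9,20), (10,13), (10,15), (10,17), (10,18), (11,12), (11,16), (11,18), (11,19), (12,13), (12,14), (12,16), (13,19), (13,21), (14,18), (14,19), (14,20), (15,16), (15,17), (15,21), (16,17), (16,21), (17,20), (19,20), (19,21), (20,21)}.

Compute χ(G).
χ(G) = 4

Clique number ω(G) = 3 (lower bound: χ ≥ ω).
Suppose a proper 3-coloring c exists. The clique [8, 11, 12] takes 3 distinct colors; by symmetry let c(8) = 1, c(11) = 2, c(12) = 3.
- Vertex 13: neighbors [8, 12] already have colors [1, 3] ⇒ c(13) = 2.
- Vertex 16: neighbors [11, 12] already have colors [2, 3] ⇒ c(16) = 1.
- Vertex 18: neighbors [8, 11] already have colors [1, 2] ⇒ c(18) = 3.
- Vertex 10: neighbors [13, 18] already have colors [2, 3] ⇒ c(10) = 1.
- Vertex 9: neighbors [10, 18] already have colors [1, 3] ⇒ c(9) = 2.
- Vertex 21: neighbors [16, 13] already have colors [1, 2] ⇒ c(21) = 3.
- Vertex 15: neighbors [10, 9, 21] already have colors [1, 2, 3] — all 3 colors blocked. Contradiction.
The forced assignments end in a contradiction, so G has no proper 3-coloring (χ ≥ 4).
The coloring below uses 4 colors, so χ(G) = 4.
A valid 4-coloring: color 1: [12, 15, 18, 20]; color 2: [8, 10, 16, 19]; color 3: [9, 11, 13, 17]; color 4: [14, 21].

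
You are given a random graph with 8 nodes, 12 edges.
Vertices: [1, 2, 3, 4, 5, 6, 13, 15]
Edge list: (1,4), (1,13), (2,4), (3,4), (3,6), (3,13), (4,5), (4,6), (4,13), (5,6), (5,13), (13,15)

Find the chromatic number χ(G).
Clique number ω(G) = 3 (lower bound: χ ≥ ω).
The clique on [1, 4, 13] has size 3, forcing χ ≥ 3, and the coloring below uses 3 colors, so χ(G) = 3.
A valid 3-coloring: color 1: [4, 15]; color 2: [2, 6, 13]; color 3: [1, 3, 5].

χ(G) = 3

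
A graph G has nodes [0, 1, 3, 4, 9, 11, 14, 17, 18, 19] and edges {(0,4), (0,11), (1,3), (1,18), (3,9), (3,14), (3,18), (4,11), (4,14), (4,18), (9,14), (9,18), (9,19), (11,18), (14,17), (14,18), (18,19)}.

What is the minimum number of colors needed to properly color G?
Clique number ω(G) = 4 (lower bound: χ ≥ ω).
The clique on [3, 9, 14, 18] has size 4, forcing χ ≥ 4, and the coloring below uses 4 colors, so χ(G) = 4.
A valid 4-coloring: color 1: [0, 17, 18]; color 2: [1, 11, 14, 19]; color 3: [4, 9]; color 4: [3].

χ(G) = 4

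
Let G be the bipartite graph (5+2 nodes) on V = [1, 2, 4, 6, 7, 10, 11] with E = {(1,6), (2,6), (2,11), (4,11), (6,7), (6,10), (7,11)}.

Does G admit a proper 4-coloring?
A valid 4-coloring: color 1: [6, 11]; color 2: [1, 2, 4, 7, 10].
(χ(G) = 2 ≤ 4.)

Yes, G is 4-colorable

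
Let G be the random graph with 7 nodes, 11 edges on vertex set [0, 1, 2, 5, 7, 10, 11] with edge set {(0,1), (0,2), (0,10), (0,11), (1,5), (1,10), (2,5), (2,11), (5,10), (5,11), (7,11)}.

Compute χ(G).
χ(G) = 3

Clique number ω(G) = 3 (lower bound: χ ≥ ω).
The clique on [0, 1, 10] has size 3, forcing χ ≥ 3, and the coloring below uses 3 colors, so χ(G) = 3.
A valid 3-coloring: color 1: [10, 11]; color 2: [0, 5, 7]; color 3: [1, 2].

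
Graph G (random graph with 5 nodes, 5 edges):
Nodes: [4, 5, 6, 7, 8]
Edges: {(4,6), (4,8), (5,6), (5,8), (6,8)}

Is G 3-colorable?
Yes, G is 3-colorable

A valid 3-coloring: color 1: [7, 8]; color 2: [6]; color 3: [4, 5].
(χ(G) = 3 ≤ 3.)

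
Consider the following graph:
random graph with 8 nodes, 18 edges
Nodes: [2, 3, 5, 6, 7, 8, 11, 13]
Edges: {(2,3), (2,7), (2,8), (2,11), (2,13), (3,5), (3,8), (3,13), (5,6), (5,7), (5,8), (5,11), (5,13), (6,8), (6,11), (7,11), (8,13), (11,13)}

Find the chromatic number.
Clique number ω(G) = 4 (lower bound: χ ≥ ω).
The clique on [2, 3, 8, 13] has size 4, forcing χ ≥ 4, and the coloring below uses 4 colors, so χ(G) = 4.
A valid 4-coloring: color 1: [2, 5]; color 2: [8, 11]; color 3: [6, 7, 13]; color 4: [3].

χ(G) = 4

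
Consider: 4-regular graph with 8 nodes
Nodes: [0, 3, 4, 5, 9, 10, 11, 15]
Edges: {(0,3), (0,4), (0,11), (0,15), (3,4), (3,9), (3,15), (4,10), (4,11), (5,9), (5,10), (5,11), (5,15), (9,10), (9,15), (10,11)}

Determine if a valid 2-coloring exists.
No, G is not 2-colorable

The clique on vertices [0, 3, 4] has size 3 > 2, so it alone needs 3 colors.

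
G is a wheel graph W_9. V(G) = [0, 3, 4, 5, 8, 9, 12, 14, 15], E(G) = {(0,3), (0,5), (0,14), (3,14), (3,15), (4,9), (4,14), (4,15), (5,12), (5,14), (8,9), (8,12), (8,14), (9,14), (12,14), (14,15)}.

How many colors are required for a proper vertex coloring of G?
χ(G) = 3

Clique number ω(G) = 3 (lower bound: χ ≥ ω).
The clique on [0, 3, 14] has size 3, forcing χ ≥ 3, and the coloring below uses 3 colors, so χ(G) = 3.
A valid 3-coloring: color 1: [14]; color 2: [0, 9, 12, 15]; color 3: [3, 4, 5, 8].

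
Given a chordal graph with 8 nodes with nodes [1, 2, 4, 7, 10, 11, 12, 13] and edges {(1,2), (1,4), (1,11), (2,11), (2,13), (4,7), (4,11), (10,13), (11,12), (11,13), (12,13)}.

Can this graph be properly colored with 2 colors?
The clique on vertices [1, 2, 11] has size 3 > 2, so it alone needs 3 colors.

No, G is not 2-colorable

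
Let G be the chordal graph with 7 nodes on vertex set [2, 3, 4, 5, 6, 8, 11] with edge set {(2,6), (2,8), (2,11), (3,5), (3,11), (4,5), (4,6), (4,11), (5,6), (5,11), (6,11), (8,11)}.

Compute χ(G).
χ(G) = 4

Clique number ω(G) = 4 (lower bound: χ ≥ ω).
The clique on [4, 5, 6, 11] has size 4, forcing χ ≥ 4, and the coloring below uses 4 colors, so χ(G) = 4.
A valid 4-coloring: color 1: [11]; color 2: [3, 6, 8]; color 3: [2, 5]; color 4: [4].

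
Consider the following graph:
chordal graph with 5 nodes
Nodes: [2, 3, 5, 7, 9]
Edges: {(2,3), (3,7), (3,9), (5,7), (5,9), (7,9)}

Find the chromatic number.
χ(G) = 3

Clique number ω(G) = 3 (lower bound: χ ≥ ω).
The clique on [3, 7, 9] has size 3, forcing χ ≥ 3, and the coloring below uses 3 colors, so χ(G) = 3.
A valid 3-coloring: color 1: [2, 9]; color 2: [7]; color 3: [3, 5].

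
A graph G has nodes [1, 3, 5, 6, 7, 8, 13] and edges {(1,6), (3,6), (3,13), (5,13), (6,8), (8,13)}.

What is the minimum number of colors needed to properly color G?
χ(G) = 2

Clique number ω(G) = 2 (lower bound: χ ≥ ω).
The graph is bipartite (no odd cycle), so 2 colors suffice: χ(G) = 2.
A valid 2-coloring: color 1: [6, 7, 13]; color 2: [1, 3, 5, 8].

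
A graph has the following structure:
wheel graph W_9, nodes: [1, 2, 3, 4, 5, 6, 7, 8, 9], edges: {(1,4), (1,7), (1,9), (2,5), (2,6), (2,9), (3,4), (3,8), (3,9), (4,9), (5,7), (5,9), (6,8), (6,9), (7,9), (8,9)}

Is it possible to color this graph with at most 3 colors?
Yes, G is 3-colorable

A valid 3-coloring: color 1: [9]; color 2: [2, 4, 7, 8]; color 3: [1, 3, 5, 6].
(χ(G) = 3 ≤ 3.)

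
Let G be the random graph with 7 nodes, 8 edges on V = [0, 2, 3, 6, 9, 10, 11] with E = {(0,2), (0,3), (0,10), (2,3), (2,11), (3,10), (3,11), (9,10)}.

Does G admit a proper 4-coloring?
A valid 4-coloring: color 1: [3, 6, 9]; color 2: [0, 11]; color 3: [2, 10].
(χ(G) = 3 ≤ 4.)

Yes, G is 4-colorable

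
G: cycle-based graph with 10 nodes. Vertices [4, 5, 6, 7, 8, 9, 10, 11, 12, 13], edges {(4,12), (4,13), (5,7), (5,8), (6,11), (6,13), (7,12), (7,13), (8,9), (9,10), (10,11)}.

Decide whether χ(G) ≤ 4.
A valid 4-coloring: color 1: [5, 9, 11, 12, 13]; color 2: [4, 6, 7, 8, 10].
(χ(G) = 2 ≤ 4.)

Yes, G is 4-colorable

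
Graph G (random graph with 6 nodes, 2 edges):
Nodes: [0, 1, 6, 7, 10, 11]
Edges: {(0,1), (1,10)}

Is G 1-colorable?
No, G is not 1-colorable

Edge (0,1) forces its endpoints to differ, so 1 color is not enough.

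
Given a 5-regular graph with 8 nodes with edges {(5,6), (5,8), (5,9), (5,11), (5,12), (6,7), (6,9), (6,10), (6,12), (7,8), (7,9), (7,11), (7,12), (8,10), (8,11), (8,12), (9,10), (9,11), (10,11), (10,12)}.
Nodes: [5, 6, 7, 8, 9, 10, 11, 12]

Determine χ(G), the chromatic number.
Clique number ω(G) = 3 (lower bound: χ ≥ ω).
Odd cycle [6, 9, 11, 8, 12] needs 3 colors (χ ≥ 3).
Vertex 5 is adjacent to every vertex of [6, 8, 9, 11, 12], which already need 3 colors among themselves, so 5 needs a new color (χ ≥ 4).
The coloring below uses 4 colors, so χ(G) = 4.
A valid 4-coloring: color 1: [8, 9]; color 2: [5, 7, 10]; color 3: [6, 11]; color 4: [12].

χ(G) = 4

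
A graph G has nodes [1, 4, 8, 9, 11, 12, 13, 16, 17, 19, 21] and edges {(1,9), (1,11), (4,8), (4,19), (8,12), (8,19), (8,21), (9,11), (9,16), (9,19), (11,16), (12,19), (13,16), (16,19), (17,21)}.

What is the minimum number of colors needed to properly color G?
Clique number ω(G) = 3 (lower bound: χ ≥ ω).
The clique on [1, 9, 11] has size 3, forcing χ ≥ 3, and the coloring below uses 3 colors, so χ(G) = 3.
A valid 3-coloring: color 1: [11, 13, 19, 21]; color 2: [8, 9, 17]; color 3: [1, 4, 12, 16].

χ(G) = 3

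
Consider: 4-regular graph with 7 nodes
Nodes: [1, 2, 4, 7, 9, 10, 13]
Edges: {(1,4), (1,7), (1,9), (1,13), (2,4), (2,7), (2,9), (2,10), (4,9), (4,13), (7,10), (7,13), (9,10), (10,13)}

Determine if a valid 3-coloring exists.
No, G is not 3-colorable

Suppose a proper 3-coloring c exists. The clique [1, 4, 9] takes 3 distinct colors; by symmetry let c(1) = 1, c(4) = 2, c(9) = 3.
- Vertex 2: neighbors [4, 9] already have colors [2, 3] ⇒ c(2) = 1.
- Vertex 10: neighbors [2, 9] already have colors [1, 3] ⇒ c(10) = 2.
- Vertex 7: neighbors [1, 10] already have colors [1, 2] ⇒ c(7) = 3.
- Vertex 13: neighbors [1, 4, 7] already have colors [1, 2, 3] — all 3 colors blocked. Contradiction.
The forced assignments end in a contradiction, so G has no proper 3-coloring (χ ≥ 4).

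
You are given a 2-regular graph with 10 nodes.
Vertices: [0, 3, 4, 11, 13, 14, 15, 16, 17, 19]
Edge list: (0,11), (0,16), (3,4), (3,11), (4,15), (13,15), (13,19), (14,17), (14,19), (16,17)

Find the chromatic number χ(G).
Clique number ω(G) = 2 (lower bound: χ ≥ ω).
The graph is bipartite (no odd cycle), so 2 colors suffice: χ(G) = 2.
A valid 2-coloring: color 1: [0, 3, 15, 17, 19]; color 2: [4, 11, 13, 14, 16].

χ(G) = 2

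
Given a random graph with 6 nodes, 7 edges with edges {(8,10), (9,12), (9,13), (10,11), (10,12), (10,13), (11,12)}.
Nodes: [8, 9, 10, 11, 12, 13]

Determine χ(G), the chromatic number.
χ(G) = 3

Clique number ω(G) = 3 (lower bound: χ ≥ ω).
The clique on [10, 11, 12] has size 3, forcing χ ≥ 3, and the coloring below uses 3 colors, so χ(G) = 3.
A valid 3-coloring: color 1: [9, 10]; color 2: [8, 12, 13]; color 3: [11].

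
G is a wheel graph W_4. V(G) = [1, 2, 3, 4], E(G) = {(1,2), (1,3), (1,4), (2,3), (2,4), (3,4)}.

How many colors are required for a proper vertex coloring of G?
Clique number ω(G) = 4 (lower bound: χ ≥ ω).
The clique on [1, 2, 3, 4] has size 4, forcing χ ≥ 4, and the coloring below uses 4 colors, so χ(G) = 4.
A valid 4-coloring: color 1: [4]; color 2: [2]; color 3: [1]; color 4: [3].

χ(G) = 4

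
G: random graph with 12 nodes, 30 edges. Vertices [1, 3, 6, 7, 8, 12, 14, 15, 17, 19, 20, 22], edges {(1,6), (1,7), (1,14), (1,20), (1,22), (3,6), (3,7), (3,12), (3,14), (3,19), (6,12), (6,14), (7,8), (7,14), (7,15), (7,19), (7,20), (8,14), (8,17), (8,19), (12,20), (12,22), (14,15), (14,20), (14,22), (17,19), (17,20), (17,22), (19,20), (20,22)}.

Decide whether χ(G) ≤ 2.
No, G is not 2-colorable

The clique on vertices [1, 14, 20, 22] has size 4 > 2, so it alone needs 4 colors.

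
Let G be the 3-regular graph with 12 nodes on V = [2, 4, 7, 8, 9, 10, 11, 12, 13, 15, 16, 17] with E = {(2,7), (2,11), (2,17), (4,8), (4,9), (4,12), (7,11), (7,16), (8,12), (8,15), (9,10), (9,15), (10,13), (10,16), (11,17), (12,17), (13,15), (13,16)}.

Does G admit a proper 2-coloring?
No, G is not 2-colorable

The clique on vertices [2, 11, 17] has size 3 > 2, so it alone needs 3 colors.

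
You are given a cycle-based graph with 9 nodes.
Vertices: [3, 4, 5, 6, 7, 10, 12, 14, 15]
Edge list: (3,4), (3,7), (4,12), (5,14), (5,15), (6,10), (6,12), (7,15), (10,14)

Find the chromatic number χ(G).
Clique number ω(G) = 2 (lower bound: χ ≥ ω).
Odd cycle [10, 14, 5, 15, 7, 3, 4, 12, 6] needs 3 colors (χ ≥ 3).
The coloring below uses 3 colors, so χ(G) = 3.
A valid 3-coloring: color 1: [5, 7, 10, 12]; color 2: [3, 6, 14, 15]; color 3: [4].

χ(G) = 3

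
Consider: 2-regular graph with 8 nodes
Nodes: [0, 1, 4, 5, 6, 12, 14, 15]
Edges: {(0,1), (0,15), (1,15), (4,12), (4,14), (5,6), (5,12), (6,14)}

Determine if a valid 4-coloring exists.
A valid 4-coloring: color 1: [0, 4, 5]; color 2: [1, 12, 14]; color 3: [6, 15].
(χ(G) = 3 ≤ 4.)

Yes, G is 4-colorable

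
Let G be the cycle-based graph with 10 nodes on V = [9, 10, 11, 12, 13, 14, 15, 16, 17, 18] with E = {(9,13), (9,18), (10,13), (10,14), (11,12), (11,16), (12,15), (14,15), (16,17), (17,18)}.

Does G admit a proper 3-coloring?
A valid 3-coloring: color 1: [9, 10, 11, 15, 17]; color 2: [12, 13, 14, 16, 18].
(χ(G) = 2 ≤ 3.)

Yes, G is 3-colorable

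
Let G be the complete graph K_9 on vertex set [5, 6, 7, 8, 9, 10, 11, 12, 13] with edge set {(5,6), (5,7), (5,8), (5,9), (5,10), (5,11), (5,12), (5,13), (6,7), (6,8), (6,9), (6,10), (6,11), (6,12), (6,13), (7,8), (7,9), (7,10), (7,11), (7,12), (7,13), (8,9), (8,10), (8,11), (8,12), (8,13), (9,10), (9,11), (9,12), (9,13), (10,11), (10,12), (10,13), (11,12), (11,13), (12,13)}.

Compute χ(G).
Clique number ω(G) = 9 (lower bound: χ ≥ ω).
The clique on [5, 6, 7, 8, 9, 10, 11, 12, 13] has size 9, forcing χ ≥ 9, and the coloring below uses 9 colors, so χ(G) = 9.
A valid 9-coloring: color 1: [9]; color 2: [10]; color 3: [11]; color 4: [7]; color 5: [12]; color 6: [8]; color 7: [5]; color 8: [13]; color 9: [6].

χ(G) = 9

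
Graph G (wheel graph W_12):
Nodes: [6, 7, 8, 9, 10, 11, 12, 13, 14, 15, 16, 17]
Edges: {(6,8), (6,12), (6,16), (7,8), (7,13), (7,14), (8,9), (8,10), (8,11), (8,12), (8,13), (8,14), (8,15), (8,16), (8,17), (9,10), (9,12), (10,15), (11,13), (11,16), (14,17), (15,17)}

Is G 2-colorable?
The clique on vertices [6, 8, 16] has size 3 > 2, so it alone needs 3 colors.

No, G is not 2-colorable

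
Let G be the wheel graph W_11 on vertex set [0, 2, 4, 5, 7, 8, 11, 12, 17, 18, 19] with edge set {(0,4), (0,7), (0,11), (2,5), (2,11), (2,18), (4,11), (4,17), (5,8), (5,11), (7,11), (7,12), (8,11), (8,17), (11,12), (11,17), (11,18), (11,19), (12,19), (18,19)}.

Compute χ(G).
Clique number ω(G) = 3 (lower bound: χ ≥ ω).
The clique on [0, 4, 11] has size 3, forcing χ ≥ 3, and the coloring below uses 3 colors, so χ(G) = 3.
A valid 3-coloring: color 1: [11]; color 2: [0, 5, 12, 17, 18]; color 3: [2, 4, 7, 8, 19].

χ(G) = 3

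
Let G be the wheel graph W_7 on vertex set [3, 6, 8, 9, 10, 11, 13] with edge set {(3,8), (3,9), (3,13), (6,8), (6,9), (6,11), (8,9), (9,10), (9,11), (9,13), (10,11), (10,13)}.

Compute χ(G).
Clique number ω(G) = 3 (lower bound: χ ≥ ω).
The clique on [9, 10, 11] has size 3, forcing χ ≥ 3, and the coloring below uses 3 colors, so χ(G) = 3.
A valid 3-coloring: color 1: [9]; color 2: [8, 11, 13]; color 3: [3, 6, 10].

χ(G) = 3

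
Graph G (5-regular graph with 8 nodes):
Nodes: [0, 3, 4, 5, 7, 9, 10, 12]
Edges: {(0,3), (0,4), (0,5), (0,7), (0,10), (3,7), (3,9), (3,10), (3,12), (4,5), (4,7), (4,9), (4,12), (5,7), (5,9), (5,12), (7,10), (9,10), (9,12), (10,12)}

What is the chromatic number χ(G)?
χ(G) = 4

Clique number ω(G) = 4 (lower bound: χ ≥ ω).
The clique on [0, 3, 7, 10] has size 4, forcing χ ≥ 4, and the coloring below uses 4 colors, so χ(G) = 4.
A valid 4-coloring: color 1: [5, 10]; color 2: [3, 4]; color 3: [7, 9]; color 4: [0, 12].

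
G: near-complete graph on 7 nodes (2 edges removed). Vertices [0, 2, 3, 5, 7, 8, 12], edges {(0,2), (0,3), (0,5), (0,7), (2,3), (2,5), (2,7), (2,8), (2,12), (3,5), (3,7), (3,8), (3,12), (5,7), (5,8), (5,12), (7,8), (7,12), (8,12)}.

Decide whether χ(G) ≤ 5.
The clique on vertices [2, 3, 5, 7, 8, 12] has size 6 > 5, so it alone needs 6 colors.

No, G is not 5-colorable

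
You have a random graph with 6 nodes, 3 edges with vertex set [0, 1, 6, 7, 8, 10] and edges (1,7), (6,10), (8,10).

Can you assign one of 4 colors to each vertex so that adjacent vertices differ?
Yes, G is 4-colorable

A valid 4-coloring: color 1: [0, 7, 10]; color 2: [1, 6, 8].
(χ(G) = 2 ≤ 4.)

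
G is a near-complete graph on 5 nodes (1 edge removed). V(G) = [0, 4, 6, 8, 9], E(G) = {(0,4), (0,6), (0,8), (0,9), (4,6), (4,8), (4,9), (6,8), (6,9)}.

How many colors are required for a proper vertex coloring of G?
Clique number ω(G) = 4 (lower bound: χ ≥ ω).
The clique on [0, 4, 6, 8] has size 4, forcing χ ≥ 4, and the coloring below uses 4 colors, so χ(G) = 4.
A valid 4-coloring: color 1: [0]; color 2: [4]; color 3: [6]; color 4: [8, 9].

χ(G) = 4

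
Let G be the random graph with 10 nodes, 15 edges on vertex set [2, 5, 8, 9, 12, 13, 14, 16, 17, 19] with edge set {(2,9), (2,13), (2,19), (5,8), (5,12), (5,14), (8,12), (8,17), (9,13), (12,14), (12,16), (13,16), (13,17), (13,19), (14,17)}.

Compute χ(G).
χ(G) = 3

Clique number ω(G) = 3 (lower bound: χ ≥ ω).
The clique on [5, 8, 12] has size 3, forcing χ ≥ 3, and the coloring below uses 3 colors, so χ(G) = 3.
A valid 3-coloring: color 1: [8, 13, 14]; color 2: [2, 12, 17]; color 3: [5, 9, 16, 19].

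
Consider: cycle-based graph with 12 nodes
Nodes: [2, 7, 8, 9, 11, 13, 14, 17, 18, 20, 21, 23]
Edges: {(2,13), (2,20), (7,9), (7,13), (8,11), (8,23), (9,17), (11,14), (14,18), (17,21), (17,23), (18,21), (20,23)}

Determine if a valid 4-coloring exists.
Yes, G is 4-colorable

A valid 4-coloring: color 1: [7, 11, 17, 18, 20]; color 2: [9, 13, 14, 21, 23]; color 3: [2, 8].
(χ(G) = 3 ≤ 4.)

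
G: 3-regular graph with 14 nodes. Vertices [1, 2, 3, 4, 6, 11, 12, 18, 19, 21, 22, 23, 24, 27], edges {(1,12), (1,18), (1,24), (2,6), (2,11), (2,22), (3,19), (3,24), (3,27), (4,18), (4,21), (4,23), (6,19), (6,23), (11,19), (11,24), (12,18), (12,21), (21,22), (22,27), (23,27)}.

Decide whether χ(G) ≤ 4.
A valid 4-coloring: color 1: [1, 3, 4, 6, 11, 22]; color 2: [2, 12, 19, 24, 27]; color 3: [18, 21, 23].
(χ(G) = 3 ≤ 4.)

Yes, G is 4-colorable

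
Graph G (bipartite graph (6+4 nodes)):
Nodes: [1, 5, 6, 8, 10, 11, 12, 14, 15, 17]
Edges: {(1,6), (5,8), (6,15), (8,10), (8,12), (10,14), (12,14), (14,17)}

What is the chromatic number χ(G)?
Clique number ω(G) = 2 (lower bound: χ ≥ ω).
The graph is bipartite (no odd cycle), so 2 colors suffice: χ(G) = 2.
A valid 2-coloring: color 1: [6, 8, 11, 14]; color 2: [1, 5, 10, 12, 15, 17].

χ(G) = 2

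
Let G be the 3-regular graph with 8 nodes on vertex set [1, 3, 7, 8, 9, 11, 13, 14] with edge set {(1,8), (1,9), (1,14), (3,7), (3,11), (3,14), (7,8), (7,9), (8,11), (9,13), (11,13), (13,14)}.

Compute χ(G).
Clique number ω(G) = 2 (lower bound: χ ≥ ω).
Odd cycle [11, 8, 1, 9, 13] needs 3 colors (χ ≥ 3).
The coloring below uses 3 colors, so χ(G) = 3.
A valid 3-coloring: color 1: [3, 8, 9]; color 2: [7, 11, 14]; color 3: [1, 13].

χ(G) = 3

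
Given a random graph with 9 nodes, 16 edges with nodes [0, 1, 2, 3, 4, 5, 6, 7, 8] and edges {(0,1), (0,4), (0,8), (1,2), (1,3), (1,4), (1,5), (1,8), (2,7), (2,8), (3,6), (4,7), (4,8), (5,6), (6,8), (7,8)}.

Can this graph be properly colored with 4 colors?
A valid 4-coloring: color 1: [3, 5, 8]; color 2: [1, 6, 7]; color 3: [2, 4]; color 4: [0].
(χ(G) = 4 ≤ 4.)

Yes, G is 4-colorable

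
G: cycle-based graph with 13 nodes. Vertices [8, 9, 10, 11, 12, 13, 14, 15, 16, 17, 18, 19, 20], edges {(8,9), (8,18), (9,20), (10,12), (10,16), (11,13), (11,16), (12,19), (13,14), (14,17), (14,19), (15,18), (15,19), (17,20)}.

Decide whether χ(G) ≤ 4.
A valid 4-coloring: color 1: [9, 13, 16, 17, 18, 19]; color 2: [8, 10, 11, 14, 15, 20]; color 3: [12].
(χ(G) = 3 ≤ 4.)

Yes, G is 4-colorable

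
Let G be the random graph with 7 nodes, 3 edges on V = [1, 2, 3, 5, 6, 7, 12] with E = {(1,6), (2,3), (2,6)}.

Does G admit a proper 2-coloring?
Yes, G is 2-colorable

A valid 2-coloring: color 1: [3, 5, 6, 7, 12]; color 2: [1, 2].
(χ(G) = 2 ≤ 2.)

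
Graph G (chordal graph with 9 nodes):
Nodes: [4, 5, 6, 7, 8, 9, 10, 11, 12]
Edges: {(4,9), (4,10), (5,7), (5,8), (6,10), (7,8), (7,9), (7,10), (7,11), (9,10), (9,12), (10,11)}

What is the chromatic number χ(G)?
χ(G) = 3

Clique number ω(G) = 3 (lower bound: χ ≥ ω).
The clique on [4, 9, 10] has size 3, forcing χ ≥ 3, and the coloring below uses 3 colors, so χ(G) = 3.
A valid 3-coloring: color 1: [8, 10, 12]; color 2: [4, 6, 7]; color 3: [5, 9, 11].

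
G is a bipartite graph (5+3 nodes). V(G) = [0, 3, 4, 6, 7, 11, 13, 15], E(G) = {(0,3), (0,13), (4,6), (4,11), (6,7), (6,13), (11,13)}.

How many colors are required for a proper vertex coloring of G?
Clique number ω(G) = 2 (lower bound: χ ≥ ω).
The graph is bipartite (no odd cycle), so 2 colors suffice: χ(G) = 2.
A valid 2-coloring: color 1: [3, 4, 7, 13, 15]; color 2: [0, 6, 11].

χ(G) = 2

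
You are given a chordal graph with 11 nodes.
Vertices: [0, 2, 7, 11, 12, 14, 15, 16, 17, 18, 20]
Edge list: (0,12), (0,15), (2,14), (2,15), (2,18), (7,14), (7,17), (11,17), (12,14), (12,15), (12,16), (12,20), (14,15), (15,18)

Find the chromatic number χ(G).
Clique number ω(G) = 3 (lower bound: χ ≥ ω).
The clique on [2, 15, 18] has size 3, forcing χ ≥ 3, and the coloring below uses 3 colors, so χ(G) = 3.
A valid 3-coloring: color 1: [2, 7, 11, 12]; color 2: [15, 16, 17, 20]; color 3: [0, 14, 18].

χ(G) = 3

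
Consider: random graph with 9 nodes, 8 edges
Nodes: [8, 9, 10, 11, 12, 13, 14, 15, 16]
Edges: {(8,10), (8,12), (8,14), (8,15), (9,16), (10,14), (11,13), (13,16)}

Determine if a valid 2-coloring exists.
No, G is not 2-colorable

The clique on vertices [8, 10, 14] has size 3 > 2, so it alone needs 3 colors.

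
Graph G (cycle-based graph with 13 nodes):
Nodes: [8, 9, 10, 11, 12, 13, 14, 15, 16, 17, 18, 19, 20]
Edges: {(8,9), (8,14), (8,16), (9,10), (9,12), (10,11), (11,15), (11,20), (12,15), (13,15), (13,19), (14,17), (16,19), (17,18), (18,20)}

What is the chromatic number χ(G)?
χ(G) = 3

Clique number ω(G) = 2 (lower bound: χ ≥ ω).
Odd cycle [15, 12, 9, 10, 11] needs 3 colors (χ ≥ 3).
The coloring below uses 3 colors, so χ(G) = 3.
A valid 3-coloring: color 1: [9, 11, 13, 14, 16, 18]; color 2: [8, 10, 15, 17, 19, 20]; color 3: [12].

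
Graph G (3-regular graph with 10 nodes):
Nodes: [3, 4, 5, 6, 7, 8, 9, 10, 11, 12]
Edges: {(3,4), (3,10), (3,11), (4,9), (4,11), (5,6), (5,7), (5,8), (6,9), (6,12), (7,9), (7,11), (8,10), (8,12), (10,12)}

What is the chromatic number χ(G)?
Clique number ω(G) = 3 (lower bound: χ ≥ ω).
The clique on [3, 4, 11] has size 3, forcing χ ≥ 3, and the coloring below uses 3 colors, so χ(G) = 3.
A valid 3-coloring: color 1: [3, 5, 9, 12]; color 2: [6, 8, 11]; color 3: [4, 7, 10].

χ(G) = 3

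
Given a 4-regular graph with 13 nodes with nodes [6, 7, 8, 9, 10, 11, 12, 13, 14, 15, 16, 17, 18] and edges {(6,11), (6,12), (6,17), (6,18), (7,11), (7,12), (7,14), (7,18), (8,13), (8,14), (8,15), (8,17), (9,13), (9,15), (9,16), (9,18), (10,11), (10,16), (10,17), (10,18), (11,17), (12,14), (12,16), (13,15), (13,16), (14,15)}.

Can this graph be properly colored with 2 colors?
No, G is not 2-colorable

The clique on vertices [6, 11, 17] has size 3 > 2, so it alone needs 3 colors.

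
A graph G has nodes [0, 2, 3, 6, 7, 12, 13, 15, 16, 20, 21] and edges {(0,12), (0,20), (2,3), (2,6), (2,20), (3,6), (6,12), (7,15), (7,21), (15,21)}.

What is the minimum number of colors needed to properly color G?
Clique number ω(G) = 3 (lower bound: χ ≥ ω).
The clique on [2, 3, 6] has size 3, forcing χ ≥ 3, and the coloring below uses 3 colors, so χ(G) = 3.
A valid 3-coloring: color 1: [6, 7, 13, 16, 20]; color 2: [2, 12, 15]; color 3: [0, 3, 21].

χ(G) = 3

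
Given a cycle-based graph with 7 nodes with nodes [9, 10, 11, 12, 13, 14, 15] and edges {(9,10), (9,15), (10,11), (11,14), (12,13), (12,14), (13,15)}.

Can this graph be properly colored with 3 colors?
Yes, G is 3-colorable

A valid 3-coloring: color 1: [10, 12, 15]; color 2: [9, 11, 13]; color 3: [14].
(χ(G) = 3 ≤ 3.)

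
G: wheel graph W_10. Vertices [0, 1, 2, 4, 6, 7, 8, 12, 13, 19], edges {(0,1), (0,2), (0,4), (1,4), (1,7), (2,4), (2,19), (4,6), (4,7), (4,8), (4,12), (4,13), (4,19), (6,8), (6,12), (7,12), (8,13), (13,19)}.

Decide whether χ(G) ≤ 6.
A valid 6-coloring: color 1: [4]; color 2: [2, 6, 7, 13]; color 3: [1, 8, 12, 19]; color 4: [0].
(χ(G) = 4 ≤ 6.)

Yes, G is 6-colorable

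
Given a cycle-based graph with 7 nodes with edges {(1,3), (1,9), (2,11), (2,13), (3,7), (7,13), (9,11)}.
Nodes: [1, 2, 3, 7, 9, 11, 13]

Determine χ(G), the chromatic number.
χ(G) = 3

Clique number ω(G) = 2 (lower bound: χ ≥ ω).
Odd cycle [11, 2, 13, 7, 3, 1, 9] needs 3 colors (χ ≥ 3).
The coloring below uses 3 colors, so χ(G) = 3.
A valid 3-coloring: color 1: [1, 11, 13]; color 2: [2, 7, 9]; color 3: [3].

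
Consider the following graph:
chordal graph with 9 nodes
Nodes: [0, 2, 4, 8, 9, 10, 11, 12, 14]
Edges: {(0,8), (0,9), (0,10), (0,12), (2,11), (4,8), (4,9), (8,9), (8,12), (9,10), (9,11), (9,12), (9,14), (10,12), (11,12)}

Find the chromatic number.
χ(G) = 4

Clique number ω(G) = 4 (lower bound: χ ≥ ω).
The clique on [0, 8, 9, 12] has size 4, forcing χ ≥ 4, and the coloring below uses 4 colors, so χ(G) = 4.
A valid 4-coloring: color 1: [2, 9]; color 2: [4, 12, 14]; color 3: [0, 11]; color 4: [8, 10].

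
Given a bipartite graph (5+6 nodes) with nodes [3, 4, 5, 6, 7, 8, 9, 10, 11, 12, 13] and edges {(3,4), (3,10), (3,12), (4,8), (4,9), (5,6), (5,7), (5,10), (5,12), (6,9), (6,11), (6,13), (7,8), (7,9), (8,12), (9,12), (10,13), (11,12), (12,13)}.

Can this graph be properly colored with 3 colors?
Yes, G is 3-colorable

A valid 3-coloring: color 1: [4, 6, 7, 10, 12]; color 2: [3, 5, 8, 9, 11, 13].
(χ(G) = 2 ≤ 3.)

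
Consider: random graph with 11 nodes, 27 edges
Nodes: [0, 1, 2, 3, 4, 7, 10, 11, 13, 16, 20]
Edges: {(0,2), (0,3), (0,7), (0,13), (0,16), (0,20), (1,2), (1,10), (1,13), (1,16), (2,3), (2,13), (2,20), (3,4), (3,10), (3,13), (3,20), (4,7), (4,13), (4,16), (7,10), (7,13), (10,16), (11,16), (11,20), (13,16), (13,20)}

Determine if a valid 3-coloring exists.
The clique on vertices [0, 2, 3, 13, 20] has size 5 > 3, so it alone needs 5 colors.

No, G is not 3-colorable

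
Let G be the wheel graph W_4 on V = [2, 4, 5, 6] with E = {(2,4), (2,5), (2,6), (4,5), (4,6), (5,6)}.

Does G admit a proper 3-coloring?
The clique on vertices [2, 4, 5, 6] has size 4 > 3, so it alone needs 4 colors.

No, G is not 3-colorable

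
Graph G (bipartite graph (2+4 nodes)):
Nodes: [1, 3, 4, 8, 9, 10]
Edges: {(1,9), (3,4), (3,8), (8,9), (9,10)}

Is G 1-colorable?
No, G is not 1-colorable

Edge (8,9) forces its endpoints to differ, so 1 color is not enough.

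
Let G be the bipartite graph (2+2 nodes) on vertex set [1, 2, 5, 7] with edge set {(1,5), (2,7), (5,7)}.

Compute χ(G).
Clique number ω(G) = 2 (lower bound: χ ≥ ω).
The graph is bipartite (no odd cycle), so 2 colors suffice: χ(G) = 2.
A valid 2-coloring: color 1: [2, 5]; color 2: [1, 7].

χ(G) = 2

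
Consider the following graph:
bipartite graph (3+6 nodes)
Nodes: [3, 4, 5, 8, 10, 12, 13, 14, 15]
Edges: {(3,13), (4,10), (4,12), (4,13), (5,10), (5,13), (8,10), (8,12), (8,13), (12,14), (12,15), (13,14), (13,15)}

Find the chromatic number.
Clique number ω(G) = 2 (lower bound: χ ≥ ω).
The graph is bipartite (no odd cycle), so 2 colors suffice: χ(G) = 2.
A valid 2-coloring: color 1: [10, 12, 13]; color 2: [3, 4, 5, 8, 14, 15].

χ(G) = 2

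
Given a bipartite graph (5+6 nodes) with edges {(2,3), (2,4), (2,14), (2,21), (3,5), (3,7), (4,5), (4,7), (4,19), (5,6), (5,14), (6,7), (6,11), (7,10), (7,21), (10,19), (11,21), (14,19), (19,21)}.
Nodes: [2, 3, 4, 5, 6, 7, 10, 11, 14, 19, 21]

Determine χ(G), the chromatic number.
Clique number ω(G) = 2 (lower bound: χ ≥ ω).
The graph is bipartite (no odd cycle), so 2 colors suffice: χ(G) = 2.
A valid 2-coloring: color 1: [2, 5, 7, 11, 19]; color 2: [3, 4, 6, 10, 14, 21].

χ(G) = 2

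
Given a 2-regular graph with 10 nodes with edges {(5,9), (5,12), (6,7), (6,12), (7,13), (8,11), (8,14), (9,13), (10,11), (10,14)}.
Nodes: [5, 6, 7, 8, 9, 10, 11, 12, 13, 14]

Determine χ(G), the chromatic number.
Clique number ω(G) = 2 (lower bound: χ ≥ ω).
The graph is bipartite (no odd cycle), so 2 colors suffice: χ(G) = 2.
A valid 2-coloring: color 1: [7, 9, 11, 12, 14]; color 2: [5, 6, 8, 10, 13].

χ(G) = 2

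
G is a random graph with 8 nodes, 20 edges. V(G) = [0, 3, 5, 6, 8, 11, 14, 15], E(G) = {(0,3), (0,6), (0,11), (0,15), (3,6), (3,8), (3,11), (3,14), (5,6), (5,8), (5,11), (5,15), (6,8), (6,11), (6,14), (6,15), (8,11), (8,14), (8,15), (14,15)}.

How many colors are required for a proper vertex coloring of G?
Clique number ω(G) = 4 (lower bound: χ ≥ ω).
Odd cycle [15, 5, 11, 3, 14] needs 3 colors (χ ≥ 3).
Vertex 8 is adjacent to every vertex of [3, 5, 11, 14, 15], which already need 3 colors among themselves, so 8 needs a new color (χ ≥ 4).
Vertex 6 is adjacent to every vertex of [3, 5, 8, 11, 14, 15], which already need 4 colors among themselves, so 6 needs a new color (χ ≥ 5).
The coloring below uses 5 colors, so χ(G) = 5.
A valid 5-coloring: color 1: [6]; color 2: [0, 8]; color 3: [3, 5]; color 4: [11, 14]; color 5: [15].

χ(G) = 5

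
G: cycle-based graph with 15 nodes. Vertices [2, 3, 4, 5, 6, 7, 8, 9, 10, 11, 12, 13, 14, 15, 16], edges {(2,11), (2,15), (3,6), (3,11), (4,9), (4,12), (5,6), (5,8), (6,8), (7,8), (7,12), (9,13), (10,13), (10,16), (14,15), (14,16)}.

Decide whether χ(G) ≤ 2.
The clique on vertices [5, 6, 8] has size 3 > 2, so it alone needs 3 colors.

No, G is not 2-colorable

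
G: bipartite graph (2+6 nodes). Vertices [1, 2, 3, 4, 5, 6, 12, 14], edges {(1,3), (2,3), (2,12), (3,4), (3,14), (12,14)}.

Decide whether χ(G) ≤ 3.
A valid 3-coloring: color 1: [3, 5, 6, 12]; color 2: [1, 2, 4, 14].
(χ(G) = 2 ≤ 3.)

Yes, G is 3-colorable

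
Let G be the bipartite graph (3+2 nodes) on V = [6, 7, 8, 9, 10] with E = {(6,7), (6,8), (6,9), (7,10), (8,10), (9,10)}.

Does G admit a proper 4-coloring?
A valid 4-coloring: color 1: [6, 10]; color 2: [7, 8, 9].
(χ(G) = 2 ≤ 4.)

Yes, G is 4-colorable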